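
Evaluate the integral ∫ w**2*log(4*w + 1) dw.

Use integration by parts with u = log(4*w + 1), dv = w**2 dw.
Then du = 4/(4*w + 1) dw and v = w**3/3.

w**3*log(4*w + 1)/3 - w**3/9 + w**2/24 - w/48 + log(4*w + 1)/192 + C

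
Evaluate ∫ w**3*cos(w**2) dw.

Let u = w², du = 2w dw; rewrite as (1/2)∫ u^1·cos(1u) du.
Now integrate by parts 1 time.

w**2*sin(w**2)/2 + cos(w**2)/2 + C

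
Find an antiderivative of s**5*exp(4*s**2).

(8*s**4 - 4*s**2 + 1)*exp(4*s**2)/64 + C

Let u = s², du = 2s ds; rewrite as (1/2)∫ u^2·exp(4u) du.
Now integrate by parts 2 times.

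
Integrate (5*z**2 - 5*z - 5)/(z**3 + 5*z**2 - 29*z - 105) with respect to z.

Factor the denominator: (z - 5)*(z + 3)*(z + 7).
Partial-fraction decomposition: 275/(48*(z + 7)) - 55/(32*(z + 3)) + 95/(96*(z - 5)).
Integrate each term: A/(z−a) contributes A·log|z−a|.

95*log(z - 5)/96 - 55*log(z + 3)/32 + 275*log(z + 7)/48 + C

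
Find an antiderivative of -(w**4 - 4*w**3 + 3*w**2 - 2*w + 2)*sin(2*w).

w**4*cos(2*w)/2 - w**3*sin(2*w) - 2*w**3*cos(2*w) + 3*w**2*sin(2*w) + 2*w*cos(2*w) - sin(2*w) + cos(2*w) + C

Use integration by parts with u = w**4 - 4*w**3 + 3*w**2 - 2*w + 2, dv = -sin(2*w) dw, so v = cos(2*w)/2.
Apply parts 4 times (tabular method): alternate signs, differentiate u down to 0, integrate dv up.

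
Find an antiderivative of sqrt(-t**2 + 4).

Substitute t = 2·sin(θ), so dt = 2·cos(θ) dθ and the radical becomes sqrt(-t**2 + 4) = 2·cos(θ) by the Pythagorean identity.
Integrate the resulting trig expression in θ, then back-substitute θ = asin(t/2), sin(θ) = t/2, cos(θ) = sqrt(-t**2 + 4)/2 (absorbing any constant into C).

t*sqrt(-t**2 + 4)/2 + 2*asin(t/2) + C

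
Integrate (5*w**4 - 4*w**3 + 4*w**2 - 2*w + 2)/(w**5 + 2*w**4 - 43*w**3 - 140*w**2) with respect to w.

183*log(w)/9800 + 10817*log(w - 7)/6468 - 805*log(w + 4)/88 + 3737*log(w + 5)/300 + 1/(70*w) + C

Factor the denominator: w**2*(w - 7)*(w + 4)*(w + 5).
Partial-fraction decomposition: 3737/(300*(w + 5)) - 805/(88*(w + 4)) + 10817/(6468*(w - 7)) + 183/(9800*w) - 1/(70*w**2).
Integrate each term; A/(w−a) gives A·log|w−a|; A/(w−a)² gives −A/(w−a).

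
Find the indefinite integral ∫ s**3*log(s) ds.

s**4*log(s)/4 - s**4/16 + C

Use integration by parts with u = log(s), dv = s**3 ds.
Then du = 1/s ds and v = s**4/4.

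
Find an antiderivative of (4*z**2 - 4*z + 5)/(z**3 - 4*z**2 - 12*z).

-5*log(z)/12 + 125*log(z - 6)/48 + 29*log(z + 2)/16 + C

Factor the denominator: z*(z - 6)*(z + 2).
Partial-fraction decomposition: 29/(16*(z + 2)) + 125/(48*(z - 6)) - 5/(12*z).
Integrate each term: A/(z−a) contributes A·log|z−a|.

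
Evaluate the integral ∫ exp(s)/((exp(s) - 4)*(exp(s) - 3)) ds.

Let u = e^s, du = e^s ds.
The integral becomes ∫ du/((u-4)(u-3)); decompose into partial fractions.

log(exp(s) - 4) - log(exp(s) - 3) + C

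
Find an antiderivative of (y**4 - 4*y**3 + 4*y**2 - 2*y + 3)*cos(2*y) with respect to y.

Use integration by parts with u = y**4 - 4*y**3 + 4*y**2 - 2*y + 3, dv = cos(2*y) dy, so v = sin(2*y)/2.
Apply parts 4 times (tabular method): alternate signs, differentiate u down to 0, integrate dv up.

y**4*sin(2*y)/2 - 2*y**3*sin(2*y) + y**3*cos(2*y) + y**2*sin(2*y)/2 - 3*y**2*cos(2*y) + 2*y*sin(2*y) + y*cos(2*y)/2 + 5*sin(2*y)/4 + cos(2*y) + C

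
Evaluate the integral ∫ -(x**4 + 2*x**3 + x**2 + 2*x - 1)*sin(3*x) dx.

Use integration by parts with u = x**4 + 2*x**3 + x**2 + 2*x - 1, dv = -sin(3*x) dx, so v = cos(3*x)/3.
Apply parts 4 times (tabular method): alternate signs, differentiate u down to 0, integrate dv up.

x**4*cos(3*x)/3 - 4*x**3*sin(3*x)/9 + 2*x**3*cos(3*x)/3 - 2*x**2*sin(3*x)/3 - x**2*cos(3*x)/9 + 2*x*sin(3*x)/27 + 2*x*cos(3*x)/9 - 2*sin(3*x)/27 - 25*cos(3*x)/81 + C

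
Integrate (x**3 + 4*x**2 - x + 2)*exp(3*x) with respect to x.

Use integration by parts with u = x**3 + 4*x**2 - x + 2, dv = exp(3*x) dx, so v = exp(3*x)/3.
Apply parts 3 times (tabular method): alternate signs, differentiate u down to 0, integrate dv up.

(x**3 + 3*x**2 - 3*x + 3)*exp(3*x)/3 + C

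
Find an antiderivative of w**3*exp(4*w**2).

(4*w**2 - 1)*exp(4*w**2)/32 + C

Let u = w², du = 2w dw; rewrite as (1/2)∫ u^1·exp(4u) du.
Now integrate by parts 1 time.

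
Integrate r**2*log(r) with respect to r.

Use integration by parts with u = log(r), dv = r**2 dr.
Then du = 1/r dr and v = r**3/3.

r**3*log(r)/3 - r**3/9 + C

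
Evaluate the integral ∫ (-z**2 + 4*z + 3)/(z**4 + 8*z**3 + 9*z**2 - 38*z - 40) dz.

-29*log(z + 4)/18 + 3*log(z + 5)/2 + log(z**2 - z - 2)/18 + C

Factor the denominator: (z - 2)*(z + 1)*(z + 4)*(z + 5).
Partial-fraction decomposition: 3/(2*(z + 5)) - 29/(18*(z + 4)) + 1/(18*(z + 1)) + 1/(18*(z - 2)).
Integrate each term: A/(z−a) contributes A·log|z−a|.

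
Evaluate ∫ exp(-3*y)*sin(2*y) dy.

Let I denote the integral. Integrate by parts with u = sin(2*y), dv = exp(-3*y) dy, so v = -exp(-3*y)/3: I = -exp(-3*y)*sin(2*y)/3 + (2/3)·∫ exp(-3*y)*cos(2*y) dy.
Apply parts again with u = cos(2*y), dv = exp(-3*y) dy: ∫ exp(-3*y)*cos(2*y) dy = -exp(-3*y)*cos(2*y)/3 − (2/3)·I. Substituting back brings back I: I = -exp(-3*y)*sin(2*y)/3 - 2*exp(-3*y)*cos(2*y)/9 − (4/9)·I.
Solving for I: (1 + 4/9)·I equals the remaining terms, so I = (9/13)·(-exp(-3*y)*sin(2*y)/3 - 2*exp(-3*y)*cos(2*y)/9).

-3*exp(-3*y)*sin(2*y)/13 - 2*exp(-3*y)*cos(2*y)/13 + C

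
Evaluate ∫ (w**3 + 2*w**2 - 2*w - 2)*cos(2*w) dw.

Use integration by parts with u = w**3 + 2*w**2 - 2*w - 2, dv = cos(2*w) dw, so v = sin(2*w)/2.
Apply parts 3 times (tabular method): alternate signs, differentiate u down to 0, integrate dv up.

w**3*sin(2*w)/2 + w**2*sin(2*w) + 3*w**2*cos(2*w)/4 - 7*w*sin(2*w)/4 + w*cos(2*w) - 3*sin(2*w)/2 - 7*cos(2*w)/8 + C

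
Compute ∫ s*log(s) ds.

s**2*log(s)/2 - s**2/4 + C

Use integration by parts with u = log(s), dv = s ds.
Then du = 1/s ds and v = s**2/2.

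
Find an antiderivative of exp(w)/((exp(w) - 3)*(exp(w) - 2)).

log(exp(w) - 3) - log(exp(w) - 2) + C

Let u = e^w, du = e^w dw.
The integral becomes ∫ du/((u-2)(u-3)); decompose into partial fractions.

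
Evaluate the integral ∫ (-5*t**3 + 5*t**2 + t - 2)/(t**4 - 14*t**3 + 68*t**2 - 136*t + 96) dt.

Factor the denominator: (t - 6)*(t - 4)*(t - 2)**2.
Partial-fraction decomposition: -27/(4*(t - 2)) - 5/(2*(t - 2)**2) + 119/(4*(t - 4)) - 28/(t - 6).
Integrate each term; A/(t−a) gives A·log|t−a|; A/(t−a)² gives −A/(t−a).

-28*log(t - 6) + 119*log(t - 4)/4 - 27*log(t - 2)/4 + 5/(2*t - 4) + C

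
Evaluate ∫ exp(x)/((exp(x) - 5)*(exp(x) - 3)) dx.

log(exp(x) - 5)/2 - log(exp(x) - 3)/2 + C

Let u = e^x, du = e^x dx.
The integral becomes ∫ du/((u-5)(u-3)); decompose into partial fractions.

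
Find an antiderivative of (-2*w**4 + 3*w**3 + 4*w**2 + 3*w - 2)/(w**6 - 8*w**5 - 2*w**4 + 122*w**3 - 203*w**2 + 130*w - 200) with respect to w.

Factor the denominator: (w - 5)**2*(w - 2)*(w + 4)*(w**2 + 1).
Partial-fraction decomposition: 4*(69*w + 98)/(14365*(w**2 + 1)) + 109/(1377*(w + 4)) + 2/(45*(w - 2)) - 1955/(13689*(w - 5)) - 127/(117*(w - 5)**2).
Integrate each term; A/(w−a) gives A·log|w−a|; the (Bw+D)/(w²+p²) term gives a log and an atan.

-1955*log(w - 5)/13689 + 2*log(w - 2)/45 + 109*log(w + 4)/1377 + 138*log(w**2 + 1)/14365 + 392*atan(w)/14365 + 127/(117*w - 585) + C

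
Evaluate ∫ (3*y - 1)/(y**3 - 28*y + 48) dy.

11*log(y - 4)/20 - 5*log(y - 2)/16 - 19*log(y + 6)/80 + C

Factor the denominator: (y - 4)*(y - 2)*(y + 6).
Partial-fraction decomposition: -19/(80*(y + 6)) - 5/(16*(y - 2)) + 11/(20*(y - 4)).
Integrate each term: A/(y−a) contributes A·log|y−a|.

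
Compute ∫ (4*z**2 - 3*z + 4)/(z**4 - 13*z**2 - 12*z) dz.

Factor the denominator: z*(z - 4)*(z + 1)*(z + 3).
Partial-fraction decomposition: -7/(6*(z + 3)) + 11/(10*(z + 1)) + 2/(5*(z - 4)) - 1/(3*z).
Integrate each term: A/(z−a) contributes A·log|z−a|.

-log(z)/3 + 2*log(z - 4)/5 + 11*log(z + 1)/10 - 7*log(z + 3)/6 + C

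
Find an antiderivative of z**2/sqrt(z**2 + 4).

Substitute z = 2·tan(θ), so dz = 2·sec(θ)^2 dθ and the radical becomes sqrt(z**2 + 4) = 2·sec(θ) by the Pythagorean identity.
Integrate the resulting trig expression in θ, then back-substitute tan(θ) = z/2, sec(θ) = sqrt(z**2 + 4)/2 (absorbing any constant into C).

z*sqrt(z**2 + 4)/2 - 2*log(z + sqrt(z**2 + 4)) + C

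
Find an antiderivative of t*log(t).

t**2*log(t)/2 - t**2/4 + C

Use integration by parts with u = log(t), dv = t dt.
Then du = 1/t dt and v = t**2/2.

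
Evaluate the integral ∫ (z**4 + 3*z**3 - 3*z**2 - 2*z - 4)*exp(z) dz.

Use integration by parts with u = z**4 + 3*z**3 - 3*z**2 - 2*z - 4, dv = exp(z) dz, so v = exp(z).
Apply parts 4 times (tabular method): alternate signs, differentiate u down to 0, integrate dv up.

(z**4 - z**3 - 2*z - 2)*exp(z) + C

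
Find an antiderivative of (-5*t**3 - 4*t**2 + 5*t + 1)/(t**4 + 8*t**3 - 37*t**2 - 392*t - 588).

-625*log(t - 7)/546 - log(t + 2)/12 + 907*log(t + 6)/52 - 297*log(t + 7)/14 + C

Factor the denominator: (t - 7)*(t + 2)*(t + 6)*(t + 7).
Partial-fraction decomposition: -297/(14*(t + 7)) + 907/(52*(t + 6)) - 1/(12*(t + 2)) - 625/(546*(t - 7)).
Integrate each term: A/(t−a) contributes A·log|t−a|.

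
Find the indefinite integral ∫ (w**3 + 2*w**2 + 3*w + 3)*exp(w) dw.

Use integration by parts with u = w**3 + 2*w**2 + 3*w + 3, dv = exp(w) dw, so v = exp(w).
Apply parts 3 times (tabular method): alternate signs, differentiate u down to 0, integrate dv up.

(w**3 - w**2 + 5*w - 2)*exp(w) + C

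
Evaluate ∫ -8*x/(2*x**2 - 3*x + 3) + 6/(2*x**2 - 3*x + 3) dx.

Let u = 2*x**2 - 3*x + 3, so du = (4*x - 3) dx.
Rewriting, the integral becomes -2·∫ 1/u du = -2·log(u).
Substituting back, u = 2*x**2 - 3*x + 3.

-2*log(2*x**2 - 3*x + 3) + C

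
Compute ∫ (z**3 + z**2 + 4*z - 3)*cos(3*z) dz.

Use integration by parts with u = z**3 + z**2 + 4*z - 3, dv = cos(3*z) dz, so v = sin(3*z)/3.
Apply parts 3 times (tabular method): alternate signs, differentiate u down to 0, integrate dv up.

z**3*sin(3*z)/3 + z**2*sin(3*z)/3 + z**2*cos(3*z)/3 + 10*z*sin(3*z)/9 + 2*z*cos(3*z)/9 - 29*sin(3*z)/27 + 10*cos(3*z)/27 + C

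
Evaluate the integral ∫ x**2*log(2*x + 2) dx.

x**3*log(2*x + 2)/3 - x**3/9 + x**2/6 - x/3 + log(x + 1)/3 + C

Use integration by parts with u = log(2*x + 2), dv = x**2 dx.
Then du = 2/(2*x + 2) dx and v = x**3/3.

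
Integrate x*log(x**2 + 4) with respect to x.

x**2*log(x**2 + 4)/2 - x**2/2 + 2*log(x**2 + 4) + C

Let u = x**2 + 4, so du = (2*x) dx.
The integral becomes (1/2)·∫ log(u) du; integrate by parts with u′=log(u), dv′=du.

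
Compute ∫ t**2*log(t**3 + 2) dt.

Let u = t**3 + 2, so du = (3*t**2) dt.
The integral becomes (1/3)·∫ log(u) du; integrate by parts with u′=log(u), dv′=du.

t**3*log(t**3 + 2)/3 - t**3/3 + 2*log(t**3 + 2)/3 + C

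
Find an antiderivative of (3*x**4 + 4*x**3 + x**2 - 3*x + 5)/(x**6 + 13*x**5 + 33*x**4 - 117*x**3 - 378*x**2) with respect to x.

191*log(x)/15876 + 89*log(x - 3)/1215 - 79*log(x + 3)/324 + 3083*log(x + 6)/972 - 2953*log(x + 7)/980 + 5/(378*x) + C

Factor the denominator: x**2*(x - 3)*(x + 3)*(x + 6)*(x + 7).
Partial-fraction decomposition: -2953/(980*(x + 7)) + 3083/(972*(x + 6)) - 79/(324*(x + 3)) + 89/(1215*(x - 3)) + 191/(15876*x) - 5/(378*x**2).
Integrate each term; A/(x−a) gives A·log|x−a|; A/(x−a)² gives −A/(x−a).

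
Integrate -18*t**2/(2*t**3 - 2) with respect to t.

Let u = 2*t**3 - 2, so du = (6*t**2) dt.
Rewriting, the integral becomes -3·∫ 1/u du = -3·log(u).
Substituting back, u = 2*t**3 - 2.

-3*log(2*t**3 - 2) + C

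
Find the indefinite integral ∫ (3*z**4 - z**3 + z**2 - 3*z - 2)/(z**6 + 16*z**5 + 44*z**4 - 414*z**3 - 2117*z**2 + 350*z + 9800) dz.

293*log(z - 5)/6480 - 2*log(z - 2)/567 + 143*log(z + 4)/81 - 1019*log(z + 5)/140 + 7091*log(z + 7)/1296 - 47/(4*z + 28) + C

Factor the denominator: (z - 5)*(z - 2)*(z + 4)*(z + 5)*(z + 7)**2.
Partial-fraction decomposition: 7091/(1296*(z + 7)) + 47/(4*(z + 7)**2) - 1019/(140*(z + 5)) + 143/(81*(z + 4)) - 2/(567*(z - 2)) + 293/(6480*(z - 5)).
Integrate each term; A/(z−a) gives A·log|z−a|; A/(z−a)² gives −A/(z−a).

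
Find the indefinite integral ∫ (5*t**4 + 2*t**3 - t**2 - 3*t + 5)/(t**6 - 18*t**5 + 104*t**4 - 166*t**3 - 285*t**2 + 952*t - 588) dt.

Factor the denominator: (t - 7)**2*(t - 3)*(t - 2)*(t - 1)*(t + 2).
Partial-fraction decomposition: -71/(4860*(t + 2)) + 1/(27*(t - 1)) - 91/(100*(t - 2)) + 223/(80*(t - 3)) - 184673/(97200*(t - 7)) + 6313/(540*(t - 7)**2).
Integrate each term; A/(t−a) gives A·log|t−a|; A/(t−a)² gives −A/(t−a).

-184673*log(t - 7)/97200 + 223*log(t - 3)/80 - 91*log(t - 2)/100 + log(t - 1)/27 - 71*log(t + 2)/4860 - 6313/(540*t - 3780) + C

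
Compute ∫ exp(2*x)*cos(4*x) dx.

Let I denote the integral. Integrate by parts with u = cos(4*x), dv = exp(2*x) dx, so v = exp(2*x)/2: I = exp(2*x)*cos(4*x)/2 + 2·∫ exp(2*x)*sin(4*x) dx.
Apply parts again with u = sin(4*x), dv = exp(2*x) dx: ∫ exp(2*x)*sin(4*x) dx = exp(2*x)*sin(4*x)/2 − 2·I. Substituting back brings back I: I = exp(2*x)*sin(4*x) + exp(2*x)*cos(4*x)/2 − 4·I.
Solving for I: (1 + 4)·I equals the remaining terms, so I = (1/5)·(exp(2*x)*sin(4*x) + exp(2*x)*cos(4*x)/2).

exp(2*x)*sin(4*x)/5 + exp(2*x)*cos(4*x)/10 + C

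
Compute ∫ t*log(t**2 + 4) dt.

Let u = t**2 + 4, so du = (2*t) dt.
The integral becomes (1/2)·∫ log(u) du; integrate by parts with u′=log(u), dv′=du.

t**2*log(t**2 + 4)/2 - t**2/2 + 2*log(t**2 + 4) + C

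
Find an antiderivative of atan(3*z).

z*atan(3*z) - log(9*z**2 + 1)/6 + C

Use integration by parts with u = arctan(3*z), dv = dz.
Then du = 3/(9*z**2 + 1) dz.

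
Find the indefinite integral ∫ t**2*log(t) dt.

t**3*log(t)/3 - t**3/9 + C

Use integration by parts with u = log(t), dv = t**2 dt.
Then du = 1/t dt and v = t**3/3.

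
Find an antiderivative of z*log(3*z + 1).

Use integration by parts with u = log(3*z + 1), dv = z dz.
Then du = 3/(3*z + 1) dz and v = z**2/2.

z**2*log(3*z + 1)/2 - z**2/4 + z/6 - log(3*z + 1)/18 + C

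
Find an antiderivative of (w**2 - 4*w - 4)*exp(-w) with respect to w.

Use integration by parts with u = w**2 - 4*w - 4, dv = exp(-w) dw, so v = -exp(-w).
Apply parts 2 times (tabular method): alternate signs, differentiate u down to 0, integrate dv up.

(-w**2 + 2*w + 6)*exp(-w) + C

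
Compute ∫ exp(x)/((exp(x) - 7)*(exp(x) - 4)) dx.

Let u = e^x, du = e^x dx.
The integral becomes ∫ du/((u-4)(u-7)); decompose into partial fractions.

log(exp(x) - 7)/3 - log(exp(x) - 4)/3 + C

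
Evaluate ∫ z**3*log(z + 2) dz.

z**4*log(z + 2)/4 - z**4/16 + z**3/6 - z**2/2 + 2*z - 4*log(z + 2) + C

Use integration by parts with u = log(z + 2), dv = z**3 dz.
Then du = 1/(z + 2) dz and v = z**4/4.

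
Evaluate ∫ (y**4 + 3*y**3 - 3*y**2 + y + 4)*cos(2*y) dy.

Use integration by parts with u = y**4 + 3*y**3 - 3*y**2 + y + 4, dv = cos(2*y) dy, so v = sin(2*y)/2.
Apply parts 4 times (tabular method): alternate signs, differentiate u down to 0, integrate dv up.

y**4*sin(2*y)/2 + 3*y**3*sin(2*y)/2 + y**3*cos(2*y) - 3*y**2*sin(2*y) + 9*y**2*cos(2*y)/4 - 7*y*sin(2*y)/4 - 3*y*cos(2*y) + 7*sin(2*y)/2 - 7*cos(2*y)/8 + C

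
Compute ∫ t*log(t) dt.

t**2*log(t)/2 - t**2/4 + C

Use integration by parts with u = log(t), dv = t dt.
Then du = 1/t dt and v = t**2/2.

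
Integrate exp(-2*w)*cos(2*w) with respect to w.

exp(-2*w)*sin(2*w)/4 - exp(-2*w)*cos(2*w)/4 + C

Let I denote the integral. Integrate by parts with u = cos(2*w), dv = exp(-2*w) dw, so v = -exp(-2*w)/2: I = -exp(-2*w)*cos(2*w)/2 − ∫ exp(-2*w)*sin(2*w) dw.
Apply parts again with u = sin(2*w), dv = exp(-2*w) dw: ∫ exp(-2*w)*sin(2*w) dw = -exp(-2*w)*sin(2*w)/2 + I. Substituting back brings back I: I = exp(-2*w)*sin(2*w)/2 - exp(-2*w)*cos(2*w)/2 − I.
Solving for I: (1 + 1)·I equals the remaining terms, so I = (1/2)·(exp(-2*w)*sin(2*w)/2 - exp(-2*w)*cos(2*w)/2).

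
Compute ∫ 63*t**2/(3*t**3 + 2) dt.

Let u = 3*t**3 + 2, so du = (9*t**2) dt.
Rewriting, the integral becomes 7·∫ 1/u du = 7·log(u).
Substituting back, u = 3*t**3 + 2.

7*log(3*t**3 + 2) + C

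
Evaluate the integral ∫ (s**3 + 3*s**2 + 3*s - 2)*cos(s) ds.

Use integration by parts with u = s**3 + 3*s**2 + 3*s - 2, dv = cos(s) ds, so v = sin(s).
Apply parts 3 times (tabular method): alternate signs, differentiate u down to 0, integrate dv up.

s**3*sin(s) + 3*s**2*sin(s) + 3*s**2*cos(s) - 3*s*sin(s) + 6*s*cos(s) - 8*sin(s) - 3*cos(s) + C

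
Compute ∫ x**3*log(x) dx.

Use integration by parts with u = log(x), dv = x**3 dx.
Then du = 1/x dx and v = x**4/4.

x**4*log(x)/4 - x**4/16 + C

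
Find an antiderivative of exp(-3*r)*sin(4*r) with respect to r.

Let I denote the integral. Integrate by parts with u = sin(4*r), dv = exp(-3*r) dr, so v = -exp(-3*r)/3: I = -exp(-3*r)*sin(4*r)/3 + (4/3)·∫ exp(-3*r)*cos(4*r) dr.
Apply parts again with u = cos(4*r), dv = exp(-3*r) dr: ∫ exp(-3*r)*cos(4*r) dr = -exp(-3*r)*cos(4*r)/3 − (4/3)·I. Substituting back brings back I: I = -exp(-3*r)*sin(4*r)/3 - 4*exp(-3*r)*cos(4*r)/9 − (16/9)·I.
Solving for I: (1 + 16/9)·I equals the remaining terms, so I = (9/25)·(-exp(-3*r)*sin(4*r)/3 - 4*exp(-3*r)*cos(4*r)/9).

-3*exp(-3*r)*sin(4*r)/25 - 4*exp(-3*r)*cos(4*r)/25 + C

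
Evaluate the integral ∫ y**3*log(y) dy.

y**4*log(y)/4 - y**4/16 + C

Use integration by parts with u = log(y), dv = y**3 dy.
Then du = 1/y dy and v = y**4/4.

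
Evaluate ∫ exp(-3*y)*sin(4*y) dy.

-3*exp(-3*y)*sin(4*y)/25 - 4*exp(-3*y)*cos(4*y)/25 + C

Let I denote the integral. Integrate by parts with u = sin(4*y), dv = exp(-3*y) dy, so v = -exp(-3*y)/3: I = -exp(-3*y)*sin(4*y)/3 + (4/3)·∫ exp(-3*y)*cos(4*y) dy.
Apply parts again with u = cos(4*y), dv = exp(-3*y) dy: ∫ exp(-3*y)*cos(4*y) dy = -exp(-3*y)*cos(4*y)/3 − (4/3)·I. Substituting back brings back I: I = -exp(-3*y)*sin(4*y)/3 - 4*exp(-3*y)*cos(4*y)/9 − (16/9)·I.
Solving for I: (1 + 16/9)·I equals the remaining terms, so I = (9/25)·(-exp(-3*y)*sin(4*y)/3 - 4*exp(-3*y)*cos(4*y)/9).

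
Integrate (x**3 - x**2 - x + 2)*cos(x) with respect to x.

x**3*sin(x) - x**2*sin(x) + 3*x**2*cos(x) - 7*x*sin(x) - 2*x*cos(x) + 4*sin(x) - 7*cos(x) + C

Use integration by parts with u = x**3 - x**2 - x + 2, dv = cos(x) dx, so v = sin(x).
Apply parts 3 times (tabular method): alternate signs, differentiate u down to 0, integrate dv up.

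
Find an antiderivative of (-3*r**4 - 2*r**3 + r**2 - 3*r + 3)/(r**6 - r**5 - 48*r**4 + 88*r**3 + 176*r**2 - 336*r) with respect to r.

Factor the denominator: r*(r - 6)*(r - 2)**2*(r + 2)*(r + 7).
Partial-fraction decomposition: 716/(4095*(r + 7)) - 19/(1280*(r + 2)) + 161/(576*(r - 2)) + 7/(32*(r - 2)**2) - 1433/(3328*(r - 6)) - 1/(112*r).
Integrate each term; A/(r−a) gives A·log|r−a|; A/(r−a)² gives −A/(r−a).

-log(r)/112 - 1433*log(r - 6)/3328 + 161*log(r - 2)/576 - 19*log(r + 2)/1280 + 716*log(r + 7)/4095 - 7/(32*r - 64) + C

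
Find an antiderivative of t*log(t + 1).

t**2*log(t + 1)/2 - t**2/4 + t/2 - log(t + 1)/2 + C

Use integration by parts with u = log(t + 1), dv = t dt.
Then du = 1/(t + 1) dt and v = t**2/2.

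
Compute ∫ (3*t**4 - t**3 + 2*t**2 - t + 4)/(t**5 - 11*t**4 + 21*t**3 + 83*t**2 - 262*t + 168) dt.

1391*log(t - 7)/180 - 368*log(t - 4)/63 + log(t - 2) - 7*log(t - 1)/72 + 59*log(t + 3)/280 + C

Factor the denominator: (t - 7)*(t - 4)*(t - 2)*(t - 1)*(t + 3).
Partial-fraction decomposition: 59/(280*(t + 3)) - 7/(72*(t - 1)) + 1/(t - 2) - 368/(63*(t - 4)) + 1391/(180*(t - 7)).
Integrate each term: A/(t−a) contributes A·log|t−a|.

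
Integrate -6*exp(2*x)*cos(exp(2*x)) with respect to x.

-3*sin(exp(2*x)) + C

Let u = exp(2*x), so du = (2*exp(2*x)) dx.
Rewriting, the integral becomes -3·∫ cos(u) du = -3·sin(u).
Substituting back, u = exp(2*x).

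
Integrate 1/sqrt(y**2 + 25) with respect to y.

Substitute y = 5·tan(θ), so dy = 5·sec(θ)^2 dθ and the radical becomes sqrt(y**2 + 25) = 5·sec(θ) by the Pythagorean identity.
Integrate the resulting trig expression in θ, then back-substitute tan(θ) = y/5, sec(θ) = sqrt(y**2 + 25)/5 (absorbing any constant into C).

log(y + sqrt(y**2 + 25)) + C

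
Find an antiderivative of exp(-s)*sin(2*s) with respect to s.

Let I denote the integral. Integrate by parts with u = sin(2*s), dv = exp(-s) ds, so v = -exp(-s): I = -exp(-s)*sin(2*s) + 2·∫ exp(-s)*cos(2*s) ds.
Apply parts again with u = cos(2*s), dv = exp(-s) ds: ∫ exp(-s)*cos(2*s) ds = -exp(-s)*cos(2*s) − 2·I. Substituting back brings back I: I = -exp(-s)*sin(2*s) - 2*exp(-s)*cos(2*s) − 4·I.
Solving for I: (1 + 4)·I equals the remaining terms, so I = (1/5)·(-exp(-s)*sin(2*s) - 2*exp(-s)*cos(2*s)).

-exp(-s)*sin(2*s)/5 - 2*exp(-s)*cos(2*s)/5 + C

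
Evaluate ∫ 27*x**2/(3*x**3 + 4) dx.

Let u = 3*x**3 + 4, so du = (9*x**2) dx.
Rewriting, the integral becomes 3·∫ 1/u du = 3·log(u).
Substituting back, u = 3*x**3 + 4.

3*log(3*x**3 + 4) + C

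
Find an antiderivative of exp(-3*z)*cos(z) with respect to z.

exp(-3*z)*sin(z)/10 - 3*exp(-3*z)*cos(z)/10 + C

Let I denote the integral. Integrate by parts with u = cos(z), dv = exp(-3*z) dz, so v = -exp(-3*z)/3: I = -exp(-3*z)*cos(z)/3 − (1/3)·∫ exp(-3*z)*sin(z) dz.
Apply parts again with u = sin(z), dv = exp(-3*z) dz: ∫ exp(-3*z)*sin(z) dz = -exp(-3*z)*sin(z)/3 + (1/3)·I. Substituting back brings back I: I = exp(-3*z)*sin(z)/9 - exp(-3*z)*cos(z)/3 − (1/9)·I.
Solving for I: (1 + 1/9)·I equals the remaining terms, so I = (9/10)·(exp(-3*z)*sin(z)/9 - exp(-3*z)*cos(z)/3).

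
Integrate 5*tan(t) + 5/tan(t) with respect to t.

Let u = tan(t), so du = (tan(t)**2 + 1) dt.
Rewriting, the integral becomes 5·∫ 1/u du = 5·log(u).
Substituting back, u = tan(t).

5*log(tan(t)) + C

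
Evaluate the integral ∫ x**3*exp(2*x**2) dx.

Let u = x², du = 2x dx; rewrite as (1/2)∫ u^1·exp(2u) du.
Now integrate by parts 1 time.

(2*x**2 - 1)*exp(2*x**2)/8 + C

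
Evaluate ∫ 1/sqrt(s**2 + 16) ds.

Substitute s = 4·tan(θ), so ds = 4·sec(θ)^2 dθ and the radical becomes sqrt(s**2 + 16) = 4·sec(θ) by the Pythagorean identity.
Integrate the resulting trig expression in θ, then back-substitute tan(θ) = s/4, sec(θ) = sqrt(s**2 + 16)/4 (absorbing any constant into C).

log(s + sqrt(s**2 + 16)) + C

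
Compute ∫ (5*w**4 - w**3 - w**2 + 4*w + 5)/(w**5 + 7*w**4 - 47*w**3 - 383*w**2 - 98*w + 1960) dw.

1941*log(w - 7)/1540 - 3*log(w - 2)/70 + 439*log(w + 4)/66 - 535*log(w + 5)/28 + 341*log(w + 7)/21 + C

Factor the denominator: (w - 7)*(w - 2)*(w + 4)*(w + 5)*(w + 7).
Partial-fraction decomposition: 341/(21*(w + 7)) - 535/(28*(w + 5)) + 439/(66*(w + 4)) - 3/(70*(w - 2)) + 1941/(1540*(w - 7)).
Integrate each term: A/(w−a) contributes A·log|w−a|.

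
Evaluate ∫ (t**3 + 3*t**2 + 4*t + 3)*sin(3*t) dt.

Use integration by parts with u = t**3 + 3*t**2 + 4*t + 3, dv = sin(3*t) dt, so v = -cos(3*t)/3.
Apply parts 3 times (tabular method): alternate signs, differentiate u down to 0, integrate dv up.

-t**3*cos(3*t)/3 + t**2*sin(3*t)/3 - t**2*cos(3*t) + 2*t*sin(3*t)/3 - 10*t*cos(3*t)/9 + 10*sin(3*t)/27 - 7*cos(3*t)/9 + C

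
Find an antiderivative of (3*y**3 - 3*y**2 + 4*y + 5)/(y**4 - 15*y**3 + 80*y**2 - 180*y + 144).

569*log(y - 6)/24 - 165*log(y - 4)/4 + 71*log(y - 3)/3 - 25*log(y - 2)/8 + C

Factor the denominator: (y - 6)*(y - 4)*(y - 3)*(y - 2).
Partial-fraction decomposition: -25/(8*(y - 2)) + 71/(3*(y - 3)) - 165/(4*(y - 4)) + 569/(24*(y - 6)).
Integrate each term: A/(y−a) contributes A·log|y−a|.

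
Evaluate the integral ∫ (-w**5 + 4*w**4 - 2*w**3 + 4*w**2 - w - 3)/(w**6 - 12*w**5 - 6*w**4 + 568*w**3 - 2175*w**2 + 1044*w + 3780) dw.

117749*log(w - 6)/24843 - 87*log(w - 5)/16 - 19*log(w - 3)/240 + log(w + 1)/784 - 3033*log(w + 7)/13520 + 963/(91*w - 546) + C

Factor the denominator: (w - 6)**2*(w - 5)*(w - 3)*(w + 1)*(w + 7).
Partial-fraction decomposition: -3033/(13520*(w + 7)) + 1/(784*(w + 1)) - 19/(240*(w - 3)) - 87/(16*(w - 5)) + 117749/(24843*(w - 6)) - 963/(91*(w - 6)**2).
Integrate each term; A/(w−a) gives A·log|w−a|; A/(w−a)² gives −A/(w−a).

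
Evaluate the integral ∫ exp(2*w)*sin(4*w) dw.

exp(2*w)*sin(4*w)/10 - exp(2*w)*cos(4*w)/5 + C

Let I denote the integral. Integrate by parts with u = sin(4*w), dv = exp(2*w) dw, so v = exp(2*w)/2: I = exp(2*w)*sin(4*w)/2 − 2·∫ exp(2*w)*cos(4*w) dw.
Apply parts again with u = cos(4*w), dv = exp(2*w) dw: ∫ exp(2*w)*cos(4*w) dw = exp(2*w)*cos(4*w)/2 + 2·I. Substituting back brings back I: I = exp(2*w)*sin(4*w)/2 - exp(2*w)*cos(4*w) − 4·I.
Solving for I: (1 + 4)·I equals the remaining terms, so I = (1/5)·(exp(2*w)*sin(4*w)/2 - exp(2*w)*cos(4*w)).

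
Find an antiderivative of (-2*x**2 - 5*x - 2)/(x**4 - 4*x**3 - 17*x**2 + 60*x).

Factor the denominator: x*(x - 5)*(x - 3)*(x + 4).
Partial-fraction decomposition: 1/(18*(x + 4)) + 5/(6*(x - 3)) - 77/(90*(x - 5)) - 1/(30*x).
Integrate each term: A/(x−a) contributes A·log|x−a|.

-log(x)/30 - 77*log(x - 5)/90 + 5*log(x - 3)/6 + log(x + 4)/18 + C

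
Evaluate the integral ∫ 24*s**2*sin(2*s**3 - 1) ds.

Let u = 2*s**3 - 1, so du = (6*s**2) ds.
Rewriting, the integral becomes 4·∫ sin(u) du = 4·-cos(u).
Substituting back, u = 2*s**3 - 1.

-4*cos(2*s**3 - 1) + C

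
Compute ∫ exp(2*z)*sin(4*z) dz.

Let I denote the integral. Integrate by parts with u = sin(4*z), dv = exp(2*z) dz, so v = exp(2*z)/2: I = exp(2*z)*sin(4*z)/2 − 2·∫ exp(2*z)*cos(4*z) dz.
Apply parts again with u = cos(4*z), dv = exp(2*z) dz: ∫ exp(2*z)*cos(4*z) dz = exp(2*z)*cos(4*z)/2 + 2·I. Substituting back brings back I: I = exp(2*z)*sin(4*z)/2 - exp(2*z)*cos(4*z) − 4·I.
Solving for I: (1 + 4)·I equals the remaining terms, so I = (1/5)·(exp(2*z)*sin(4*z)/2 - exp(2*z)*cos(4*z)).

exp(2*z)*sin(4*z)/10 - exp(2*z)*cos(4*z)/5 + C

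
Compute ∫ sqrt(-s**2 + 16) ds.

Substitute s = 4·sin(θ), so ds = 4·cos(θ) dθ and the radical becomes sqrt(-s**2 + 16) = 4·cos(θ) by the Pythagorean identity.
Integrate the resulting trig expression in θ, then back-substitute θ = asin(s/4), sin(θ) = s/4, cos(θ) = sqrt(-s**2 + 16)/4 (absorbing any constant into C).

s*sqrt(-s**2 + 16)/2 + 8*asin(s/4) + C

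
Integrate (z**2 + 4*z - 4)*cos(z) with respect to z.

Use integration by parts with u = z**2 + 4*z - 4, dv = cos(z) dz, so v = sin(z).
Apply parts 2 times (tabular method): alternate signs, differentiate u down to 0, integrate dv up.

z**2*sin(z) + 4*z*sin(z) + 2*z*cos(z) - 6*sin(z) + 4*cos(z) + C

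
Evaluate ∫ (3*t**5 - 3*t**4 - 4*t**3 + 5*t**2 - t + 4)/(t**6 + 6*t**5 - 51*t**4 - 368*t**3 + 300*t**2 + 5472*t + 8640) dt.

9377*log(t - 6)/5400 - 1781*log(t - 5)/1782 - 203*log(t + 3)/54 - 85003*log(t + 4)/8100 + 13081*log(t + 6)/792 - 874/(45*t + 180) + C

Factor the denominator: (t - 6)*(t - 5)*(t + 3)*(t + 4)**2*(t + 6).
Partial-fraction decomposition: 13081/(792*(t + 6)) - 85003/(8100*(t + 4)) + 874/(45*(t + 4)**2) - 203/(54*(t + 3)) - 1781/(1782*(t - 5)) + 9377/(5400*(t - 6)).
Integrate each term; A/(t−a) gives A·log|t−a|; A/(t−a)² gives −A/(t−a).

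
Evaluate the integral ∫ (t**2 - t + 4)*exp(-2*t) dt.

Use integration by parts with u = t**2 - t + 4, dv = exp(-2*t) dt, so v = -exp(-2*t)/2.
Apply parts 2 times (tabular method): alternate signs, differentiate u down to 0, integrate dv up.

(-t**2 - 4)*exp(-2*t)/2 + C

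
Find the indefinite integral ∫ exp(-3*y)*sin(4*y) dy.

-3*exp(-3*y)*sin(4*y)/25 - 4*exp(-3*y)*cos(4*y)/25 + C

Let I denote the integral. Integrate by parts with u = sin(4*y), dv = exp(-3*y) dy, so v = -exp(-3*y)/3: I = -exp(-3*y)*sin(4*y)/3 + (4/3)·∫ exp(-3*y)*cos(4*y) dy.
Apply parts again with u = cos(4*y), dv = exp(-3*y) dy: ∫ exp(-3*y)*cos(4*y) dy = -exp(-3*y)*cos(4*y)/3 − (4/3)·I. Substituting back brings back I: I = -exp(-3*y)*sin(4*y)/3 - 4*exp(-3*y)*cos(4*y)/9 − (16/9)·I.
Solving for I: (1 + 16/9)·I equals the remaining terms, so I = (9/25)·(-exp(-3*y)*sin(4*y)/3 - 4*exp(-3*y)*cos(4*y)/9).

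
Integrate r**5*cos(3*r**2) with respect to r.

Let u = r², du = 2r dr; rewrite as (1/2)∫ u^2·cos(3u) du.
Now integrate by parts 2 times.

r**4*sin(3*r**2)/6 + r**2*cos(3*r**2)/9 - sin(3*r**2)/27 + C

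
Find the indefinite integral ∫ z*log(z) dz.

Use integration by parts with u = log(z), dv = z dz.
Then du = 1/z dz and v = z**2/2.

z**2*log(z)/2 - z**2/4 + C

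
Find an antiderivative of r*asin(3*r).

r**2*asin(3*r)/2 + r*sqrt(-9*r**2 + 1)/12 - asin(3*r)/36 + C

Use integration by parts with u = arcsin(3*r), dv = r dr.
Then du = 3/sqrt(-9*r**2 + 1) dr.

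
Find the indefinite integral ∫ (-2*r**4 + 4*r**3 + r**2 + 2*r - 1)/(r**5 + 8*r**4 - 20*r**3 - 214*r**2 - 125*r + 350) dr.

Factor the denominator: (r - 5)*(r - 1)*(r + 2)*(r + 5)*(r + 7).
Partial-fraction decomposition: -307/(48*(r + 7)) + 217/(45*(r + 5)) - 13/(63*(r + 2)) - 1/(144*(r - 1)) - 179/(840*(r - 5)).
Integrate each term: A/(r−a) contributes A·log|r−a|.

-179*log(r - 5)/840 - log(r - 1)/144 - 13*log(r + 2)/63 + 217*log(r + 5)/45 - 307*log(r + 7)/48 + C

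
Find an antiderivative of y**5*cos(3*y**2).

y**4*sin(3*y**2)/6 + y**2*cos(3*y**2)/9 - sin(3*y**2)/27 + C

Let u = y², du = 2y dy; rewrite as (1/2)∫ u^2·cos(3u) du.
Now integrate by parts 2 times.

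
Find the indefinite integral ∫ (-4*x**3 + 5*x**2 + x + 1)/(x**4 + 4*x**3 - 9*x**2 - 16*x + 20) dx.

Factor the denominator: (x - 2)*(x - 1)*(x + 2)*(x + 5).
Partial-fraction decomposition: -69/(14*(x + 5)) + 17/(12*(x + 2)) - 1/(6*(x - 1)) - 9/(28*(x - 2)).
Integrate each term: A/(x−a) contributes A·log|x−a|.

-9*log(x - 2)/28 - log(x - 1)/6 + 17*log(x + 2)/12 - 69*log(x + 5)/14 + C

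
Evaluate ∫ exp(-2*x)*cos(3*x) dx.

3*exp(-2*x)*sin(3*x)/13 - 2*exp(-2*x)*cos(3*x)/13 + C

Let I denote the integral. Integrate by parts with u = cos(3*x), dv = exp(-2*x) dx, so v = -exp(-2*x)/2: I = -exp(-2*x)*cos(3*x)/2 − (3/2)·∫ exp(-2*x)*sin(3*x) dx.
Apply parts again with u = sin(3*x), dv = exp(-2*x) dx: ∫ exp(-2*x)*sin(3*x) dx = -exp(-2*x)*sin(3*x)/2 + (3/2)·I. Substituting back brings back I: I = 3*exp(-2*x)*sin(3*x)/4 - exp(-2*x)*cos(3*x)/2 − (9/4)·I.
Solving for I: (1 + 9/4)·I equals the remaining terms, so I = (4/13)·(3*exp(-2*x)*sin(3*x)/4 - exp(-2*x)*cos(3*x)/2).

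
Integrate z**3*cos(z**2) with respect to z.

z**2*sin(z**2)/2 + cos(z**2)/2 + C

Let u = z², du = 2z dz; rewrite as (1/2)∫ u^1·cos(1u) du.
Now integrate by parts 1 time.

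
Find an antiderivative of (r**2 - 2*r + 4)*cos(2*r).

Use integration by parts with u = r**2 - 2*r + 4, dv = cos(2*r) dr, so v = sin(2*r)/2.
Apply parts 2 times (tabular method): alternate signs, differentiate u down to 0, integrate dv up.

r**2*sin(2*r)/2 - r*sin(2*r) + r*cos(2*r)/2 + 7*sin(2*r)/4 - cos(2*r)/2 + C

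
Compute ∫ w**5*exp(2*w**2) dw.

Let u = w², du = 2w dw; rewrite as (1/2)∫ u^2·exp(2u) du.
Now integrate by parts 2 times.

(2*w**4 - 2*w**2 + 1)*exp(2*w**2)/8 + C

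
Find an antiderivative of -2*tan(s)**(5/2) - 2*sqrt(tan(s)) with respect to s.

-4*tan(s)**(3/2)/3 + C

Let u = tan(s), so du = (tan(s)**2 + 1) ds.
Rewriting, the integral becomes -2·∫ √u du = -2·(2/3)u^(3/2).
Substituting back, u = tan(s).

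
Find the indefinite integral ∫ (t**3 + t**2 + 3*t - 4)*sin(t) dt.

Use integration by parts with u = t**3 + t**2 + 3*t - 4, dv = sin(t) dt, so v = -cos(t).
Apply parts 3 times (tabular method): alternate signs, differentiate u down to 0, integrate dv up.

-t**3*cos(t) + 3*t**2*sin(t) - t**2*cos(t) + 2*t*sin(t) + 3*t*cos(t) - 3*sin(t) + 6*cos(t) + C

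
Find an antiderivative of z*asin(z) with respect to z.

z**2*asin(z)/2 + z*sqrt(-z**2 + 1)/4 - asin(z)/4 + C

Use integration by parts with u = arcsin(z), dv = z dz.
Then du = 1/sqrt(-z**2 + 1) dz.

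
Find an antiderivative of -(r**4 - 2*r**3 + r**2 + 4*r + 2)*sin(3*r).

r**4*cos(3*r)/3 - 4*r**3*sin(3*r)/9 - 2*r**3*cos(3*r)/3 + 2*r**2*sin(3*r)/3 - r**2*cos(3*r)/9 + 2*r*sin(3*r)/27 + 16*r*cos(3*r)/9 - 16*sin(3*r)/27 + 56*cos(3*r)/81 + C

Use integration by parts with u = r**4 - 2*r**3 + r**2 + 4*r + 2, dv = -sin(3*r) dr, so v = cos(3*r)/3.
Apply parts 4 times (tabular method): alternate signs, differentiate u down to 0, integrate dv up.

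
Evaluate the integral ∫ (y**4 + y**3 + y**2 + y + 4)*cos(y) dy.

y**4*sin(y) + y**3*sin(y) + 4*y**3*cos(y) - 11*y**2*sin(y) + 3*y**2*cos(y) - 5*y*sin(y) - 22*y*cos(y) + 26*sin(y) - 5*cos(y) + C

Use integration by parts with u = y**4 + y**3 + y**2 + y + 4, dv = cos(y) dy, so v = sin(y).
Apply parts 4 times (tabular method): alternate signs, differentiate u down to 0, integrate dv up.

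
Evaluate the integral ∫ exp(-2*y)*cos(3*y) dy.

Let I denote the integral. Integrate by parts with u = cos(3*y), dv = exp(-2*y) dy, so v = -exp(-2*y)/2: I = -exp(-2*y)*cos(3*y)/2 − (3/2)·∫ exp(-2*y)*sin(3*y) dy.
Apply parts again with u = sin(3*y), dv = exp(-2*y) dy: ∫ exp(-2*y)*sin(3*y) dy = -exp(-2*y)*sin(3*y)/2 + (3/2)·I. Substituting back brings back I: I = 3*exp(-2*y)*sin(3*y)/4 - exp(-2*y)*cos(3*y)/2 − (9/4)·I.
Solving for I: (1 + 9/4)·I equals the remaining terms, so I = (4/13)·(3*exp(-2*y)*sin(3*y)/4 - exp(-2*y)*cos(3*y)/2).

3*exp(-2*y)*sin(3*y)/13 - 2*exp(-2*y)*cos(3*y)/13 + C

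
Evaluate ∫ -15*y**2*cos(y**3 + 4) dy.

Let u = y**3 + 4, so du = (3*y**2) dy.
Rewriting, the integral becomes -5·∫ cos(u) du = -5·sin(u).
Substituting back, u = y**3 + 4.

-5*sin(y**3 + 4) + C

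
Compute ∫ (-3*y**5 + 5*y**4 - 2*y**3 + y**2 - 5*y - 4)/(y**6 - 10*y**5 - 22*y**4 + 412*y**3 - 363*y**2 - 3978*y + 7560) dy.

-9773*log(y - 7)/528 + 8639*log(y - 6)/495 - 35717*log(y - 3)/28224 + 2256*log(y + 4)/2695 - 3199*log(y + 5)/2112 + 97/(168*y - 504) + C

Factor the denominator: (y - 7)*(y - 6)*(y - 3)**2*(y + 4)*(y + 5).
Partial-fraction decomposition: -3199/(2112*(y + 5)) + 2256/(2695*(y + 4)) - 35717/(28224*(y - 3)) - 97/(168*(y - 3)**2) + 8639/(495*(y - 6)) - 9773/(528*(y - 7)).
Integrate each term; A/(y−a) gives A·log|y−a|; A/(y−a)² gives −A/(y−a).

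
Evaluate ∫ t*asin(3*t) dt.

Use integration by parts with u = arcsin(3*t), dv = t dt.
Then du = 3/sqrt(-9*t**2 + 1) dt.

t**2*asin(3*t)/2 + t*sqrt(-9*t**2 + 1)/12 - asin(3*t)/36 + C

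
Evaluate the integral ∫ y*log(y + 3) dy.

y**2*log(y + 3)/2 - y**2/4 + 3*y/2 - 9*log(y + 3)/2 + C

Use integration by parts with u = log(y + 3), dv = y dy.
Then du = 1/(y + 3) dy and v = y**2/2.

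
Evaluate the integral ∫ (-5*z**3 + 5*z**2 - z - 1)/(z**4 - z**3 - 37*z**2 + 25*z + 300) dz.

-253*log(z - 5)/40 + 35*log(z - 4)/9 + 13*log(z + 3)/8 - 377*log(z + 5)/90 + C

Factor the denominator: (z - 5)*(z - 4)*(z + 3)*(z + 5).
Partial-fraction decomposition: -377/(90*(z + 5)) + 13/(8*(z + 3)) + 35/(9*(z - 4)) - 253/(40*(z - 5)).
Integrate each term: A/(z−a) contributes A·log|z−a|.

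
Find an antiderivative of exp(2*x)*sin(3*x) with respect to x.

Let I denote the integral. Integrate by parts with u = sin(3*x), dv = exp(2*x) dx, so v = exp(2*x)/2: I = exp(2*x)*sin(3*x)/2 − (3/2)·∫ exp(2*x)*cos(3*x) dx.
Apply parts again with u = cos(3*x), dv = exp(2*x) dx: ∫ exp(2*x)*cos(3*x) dx = exp(2*x)*cos(3*x)/2 + (3/2)·I. Substituting back brings back I: I = exp(2*x)*sin(3*x)/2 - 3*exp(2*x)*cos(3*x)/4 − (9/4)·I.
Solving for I: (1 + 9/4)·I equals the remaining terms, so I = (4/13)·(exp(2*x)*sin(3*x)/2 - 3*exp(2*x)*cos(3*x)/4).

2*exp(2*x)*sin(3*x)/13 - 3*exp(2*x)*cos(3*x)/13 + C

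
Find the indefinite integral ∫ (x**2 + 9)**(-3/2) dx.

x/(9*sqrt(x**2 + 9)) + C

Substitute x = 3·tan(θ), so dx = 3·sec(θ)^2 dθ and the radical becomes sqrt(x**2 + 9) = 3·sec(θ) by the Pythagorean identity.
Integrate the resulting trig expression in θ, then back-substitute tan(θ) = x/3, sec(θ) = sqrt(x**2 + 9)/3 (absorbing any constant into C).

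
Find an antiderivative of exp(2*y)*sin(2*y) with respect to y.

Let I denote the integral. Integrate by parts with u = sin(2*y), dv = exp(2*y) dy, so v = exp(2*y)/2: I = exp(2*y)*sin(2*y)/2 − ∫ exp(2*y)*cos(2*y) dy.
Apply parts again with u = cos(2*y), dv = exp(2*y) dy: ∫ exp(2*y)*cos(2*y) dy = exp(2*y)*cos(2*y)/2 + I. Substituting back brings back I: I = exp(2*y)*sin(2*y)/2 - exp(2*y)*cos(2*y)/2 − I.
Solving for I: (1 + 1)·I equals the remaining terms, so I = (1/2)·(exp(2*y)*sin(2*y)/2 - exp(2*y)*cos(2*y)/2).

exp(2*y)*sin(2*y)/4 - exp(2*y)*cos(2*y)/4 + C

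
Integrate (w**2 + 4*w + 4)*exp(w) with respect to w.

(w**2 + 2*w + 2)*exp(w) + C

Use integration by parts with u = w**2 + 4*w + 4, dv = exp(w) dw, so v = exp(w).
Apply parts 2 times (tabular method): alternate signs, differentiate u down to 0, integrate dv up.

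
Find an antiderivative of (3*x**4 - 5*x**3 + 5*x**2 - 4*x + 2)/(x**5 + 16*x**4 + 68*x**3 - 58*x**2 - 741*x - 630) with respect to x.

143*log(x - 3)/2880 - 19*log(x + 1)/480 + 2647*log(x + 5)/64 - 5174*log(x + 6)/45 + 9193*log(x + 7)/120 + C

Factor the denominator: (x - 3)*(x + 1)*(x + 5)*(x + 6)*(x + 7).
Partial-fraction decomposition: 9193/(120*(x + 7)) - 5174/(45*(x + 6)) + 2647/(64*(x + 5)) - 19/(480*(x + 1)) + 143/(2880*(x - 3)).
Integrate each term: A/(x−a) contributes A·log|x−a|.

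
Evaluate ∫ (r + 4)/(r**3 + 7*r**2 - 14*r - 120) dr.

4*log(r - 4)/45 + log(r + 5)/9 - log(r + 6)/5 + C

Factor the denominator: (r - 4)*(r + 5)*(r + 6).
Partial-fraction decomposition: -1/(5*(r + 6)) + 1/(9*(r + 5)) + 4/(45*(r - 4)).
Integrate each term: A/(r−a) contributes A·log|r−a|.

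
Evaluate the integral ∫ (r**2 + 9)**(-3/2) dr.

r/(9*sqrt(r**2 + 9)) + C

Substitute r = 3·tan(θ), so dr = 3·sec(θ)^2 dθ and the radical becomes sqrt(r**2 + 9) = 3·sec(θ) by the Pythagorean identity.
Integrate the resulting trig expression in θ, then back-substitute tan(θ) = r/3, sec(θ) = sqrt(r**2 + 9)/3 (absorbing any constant into C).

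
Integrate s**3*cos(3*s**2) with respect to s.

s**2*sin(3*s**2)/6 + cos(3*s**2)/18 + C

Let u = s², du = 2s ds; rewrite as (1/2)∫ u^1·cos(3u) du.
Now integrate by parts 1 time.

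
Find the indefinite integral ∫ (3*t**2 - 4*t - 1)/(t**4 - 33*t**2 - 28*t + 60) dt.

Factor the denominator: (t - 6)*(t - 1)*(t + 2)*(t + 5).
Partial-fraction decomposition: -47/(99*(t + 5)) + 19/(72*(t + 2)) + 1/(45*(t - 1)) + 83/(440*(t - 6)).
Integrate each term: A/(t−a) contributes A·log|t−a|.

83*log(t - 6)/440 + log(t - 1)/45 + 19*log(t + 2)/72 - 47*log(t + 5)/99 + C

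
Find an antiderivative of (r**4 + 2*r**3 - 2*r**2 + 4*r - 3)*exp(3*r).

Use integration by parts with u = r**4 + 2*r**3 - 2*r**2 + 4*r - 3, dv = exp(3*r) dr, so v = exp(3*r)/3.
Apply parts 4 times (tabular method): alternate signs, differentiate u down to 0, integrate dv up.

(27*r**4 + 18*r**3 - 72*r**2 + 156*r - 133)*exp(3*r)/81 + C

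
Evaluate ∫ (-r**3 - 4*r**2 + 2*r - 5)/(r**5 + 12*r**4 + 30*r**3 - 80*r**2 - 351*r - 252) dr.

-31*log(r - 3)/840 + 5*log(r + 1)/72 - 5*log(r + 3)/12 + 13*log(r + 4)/63 + 8*log(r + 7)/45 + C

Factor the denominator: (r - 3)*(r + 1)*(r + 3)*(r + 4)*(r + 7).
Partial-fraction decomposition: 8/(45*(r + 7)) + 13/(63*(r + 4)) - 5/(12*(r + 3)) + 5/(72*(r + 1)) - 31/(840*(r - 3)).
Integrate each term: A/(r−a) contributes A·log|r−a|.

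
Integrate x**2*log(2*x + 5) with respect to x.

Use integration by parts with u = log(2*x + 5), dv = x**2 dx.
Then du = 2/(2*x + 5) dx and v = x**3/3.

x**3*log(2*x + 5)/3 - x**3/9 + 5*x**2/12 - 25*x/12 + 125*log(2*x + 5)/24 + C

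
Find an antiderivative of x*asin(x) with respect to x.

x**2*asin(x)/2 + x*sqrt(-x**2 + 1)/4 - asin(x)/4 + C

Use integration by parts with u = arcsin(x), dv = x dx.
Then du = 1/sqrt(-x**2 + 1) dx.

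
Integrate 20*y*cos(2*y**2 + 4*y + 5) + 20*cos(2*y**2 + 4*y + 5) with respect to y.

Let u = 2*y**2 + 4*y + 5, so du = (4*y + 4) dy.
Rewriting, the integral becomes 5·∫ cos(u) du = 5·sin(u).
Substituting back, u = 2*y**2 + 4*y + 5.

5*sin(2*y**2 + 4*y + 5) + C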